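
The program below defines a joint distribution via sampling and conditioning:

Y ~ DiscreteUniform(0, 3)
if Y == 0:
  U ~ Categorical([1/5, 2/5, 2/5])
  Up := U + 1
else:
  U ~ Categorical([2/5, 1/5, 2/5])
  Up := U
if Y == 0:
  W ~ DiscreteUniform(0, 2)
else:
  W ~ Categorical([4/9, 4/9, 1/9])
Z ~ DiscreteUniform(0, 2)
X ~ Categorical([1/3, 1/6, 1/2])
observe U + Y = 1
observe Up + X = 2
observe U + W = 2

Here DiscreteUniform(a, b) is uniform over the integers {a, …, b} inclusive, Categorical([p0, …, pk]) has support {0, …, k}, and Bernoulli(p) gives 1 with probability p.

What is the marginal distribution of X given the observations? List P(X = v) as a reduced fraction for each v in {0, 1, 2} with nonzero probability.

P(X=0) = 2/3, P(X=2) = 1/3

Enumerate traces; 6 have nonzero weight after conditioning:
  (Y=0, U=1, W=1, Z=0, X=0) weight 1/270
  (Y=0, U=1, W=1, Z=1, X=0) weight 1/270
  (Y=0, U=1, W=1, Z=2, X=0) weight 1/270
  (Y=1, U=0, W=2, Z=0, X=2) weight 1/540
  (Y=1, U=0, W=2, Z=1, X=2) weight 1/540
  (Y=1, U=0, W=2, Z=2, X=2) weight 1/540
Group by X:
  weight(X=0) = 1/90
  weight(X=2) = 1/180
Total weight = 1/90 + 1/180 = 1/60
P(X=0 | obs) = 1/90 / 1/60 = 2/3
P(X=2 | obs) = 1/180 / 1/60 = 1/3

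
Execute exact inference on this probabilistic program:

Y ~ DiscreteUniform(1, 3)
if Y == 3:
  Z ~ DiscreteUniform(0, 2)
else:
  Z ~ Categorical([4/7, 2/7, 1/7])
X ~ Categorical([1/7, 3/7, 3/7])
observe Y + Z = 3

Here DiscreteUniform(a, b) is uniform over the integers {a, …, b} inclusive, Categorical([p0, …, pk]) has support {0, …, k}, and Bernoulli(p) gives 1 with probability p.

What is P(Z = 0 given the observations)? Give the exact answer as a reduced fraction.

P(Z = 0 | obs) = 7/16

Enumerate traces; 9 have nonzero weight after conditioning:
  (Y=1, Z=2, X=0) weight 1/147
  (Y=1, Z=2, X=1) weight 1/49
  (Y=1, Z=2, X=2) weight 1/49
  (Y=2, Z=1, X=0) weight 2/147
  (Y=2, Z=1, X=1) weight 2/49
  (Y=2, Z=1, X=2) weight 2/49
  (Y=3, Z=0, X=0) weight 1/63
  (Y=3, Z=0, X=1) weight 1/21
  … 1 more
Group by Z:
  weight(Z=0) = 1/9
  weight(Z=1) = 2/21
  weight(Z=2) = 1/21
Total weight = 1/9 + 2/21 + 1/21 = 16/63
P(Z=0 | obs) = 1/9 / 16/63 = 7/16
P(Z=1 | obs) = 2/21 / 16/63 = 3/8
P(Z=2 | obs) = 1/21 / 16/63 = 3/16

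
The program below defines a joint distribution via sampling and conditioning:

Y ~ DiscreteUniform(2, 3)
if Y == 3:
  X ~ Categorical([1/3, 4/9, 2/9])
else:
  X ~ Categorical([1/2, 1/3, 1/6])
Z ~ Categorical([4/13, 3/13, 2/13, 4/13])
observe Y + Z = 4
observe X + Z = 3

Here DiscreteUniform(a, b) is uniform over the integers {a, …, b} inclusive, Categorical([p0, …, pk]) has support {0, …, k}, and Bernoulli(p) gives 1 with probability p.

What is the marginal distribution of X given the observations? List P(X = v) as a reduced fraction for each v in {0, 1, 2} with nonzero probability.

Enumerate traces; 2 have nonzero weight after conditioning:
  (Y=2, X=1, Z=2) weight 1/39
  (Y=3, X=2, Z=1) weight 1/39
Group by X:
  weight(X=1) = 1/39
  weight(X=2) = 1/39
Total weight = 1/39 + 1/39 = 2/39
P(X=1 | obs) = 1/39 / 2/39 = 1/2
P(X=2 | obs) = 1/39 / 2/39 = 1/2

P(X=1) = 1/2, P(X=2) = 1/2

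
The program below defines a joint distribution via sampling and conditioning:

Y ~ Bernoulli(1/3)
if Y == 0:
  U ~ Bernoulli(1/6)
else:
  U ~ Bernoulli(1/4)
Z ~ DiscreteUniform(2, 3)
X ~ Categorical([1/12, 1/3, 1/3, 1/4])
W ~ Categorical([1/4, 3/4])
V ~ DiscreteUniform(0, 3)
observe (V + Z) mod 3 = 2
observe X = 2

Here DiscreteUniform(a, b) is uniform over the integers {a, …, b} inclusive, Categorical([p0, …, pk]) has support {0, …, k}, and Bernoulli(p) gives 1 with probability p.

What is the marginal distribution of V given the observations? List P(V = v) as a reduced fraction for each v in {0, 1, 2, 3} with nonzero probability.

P(V=0) = 1/3, P(V=2) = 1/3, P(V=3) = 1/3

Enumerate traces; 24 have nonzero weight after conditioning:
  (Y=0, U=0, Z=2, X=2, W=0, V=0) weight 5/864
  (Y=0, U=0, Z=2, X=2, W=0, V=3) weight 5/864
  (Y=0, U=0, Z=2, X=2, W=1, V=0) weight 5/288
  (Y=0, U=0, Z=2, X=2, W=1, V=3) weight 5/288
  (Y=0, U=0, Z=3, X=2, W=0, V=2) weight 5/864
  (Y=0, U=0, Z=3, X=2, W=1, V=2) weight 5/288
  (Y=0, U=1, Z=2, X=2, W=0, V=0) weight 1/864
  (Y=0, U=1, Z=2, X=2, W=0, V=3) weight 1/864
  … 16 more
Group by V:
  weight(V=0) = 1/24
  weight(V=2) = 1/24
  weight(V=3) = 1/24
Total weight = 1/24 + 1/24 + 1/24 = 1/8
P(V=0 | obs) = 1/24 / 1/8 = 1/3
P(V=2 | obs) = 1/24 / 1/8 = 1/3
P(V=3 | obs) = 1/24 / 1/8 = 1/3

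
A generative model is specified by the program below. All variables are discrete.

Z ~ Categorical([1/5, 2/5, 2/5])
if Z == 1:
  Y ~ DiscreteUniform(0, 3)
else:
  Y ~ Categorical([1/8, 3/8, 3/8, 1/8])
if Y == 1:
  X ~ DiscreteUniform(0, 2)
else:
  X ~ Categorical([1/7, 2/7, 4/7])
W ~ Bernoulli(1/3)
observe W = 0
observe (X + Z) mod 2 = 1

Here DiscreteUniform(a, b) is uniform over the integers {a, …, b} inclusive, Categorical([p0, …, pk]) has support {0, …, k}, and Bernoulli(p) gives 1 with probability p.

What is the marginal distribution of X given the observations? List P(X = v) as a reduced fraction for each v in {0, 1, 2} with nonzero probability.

P(X=0) = 64/389, P(X=1) = 153/389, P(X=2) = 172/389

Enumerate traces; 16 have nonzero weight after conditioning:
  (Z=0, Y=0, X=1, W=0) weight 1/210
  (Z=0, Y=1, X=1, W=0) weight 1/60
  (Z=0, Y=2, X=1, W=0) weight 1/70
  (Z=0, Y=3, X=1, W=0) weight 1/210
  (Z=1, Y=0, X=0, W=0) weight 1/105
  (Z=1, Y=0, X=2, W=0) weight 4/105
  (Z=1, Y=1, X=0, W=0) weight 1/45
  (Z=1, Y=1, X=2, W=0) weight 1/45
  … 8 more
Group by X:
  weight(X=0) = 16/315
  weight(X=1) = 17/140
  weight(X=2) = 43/315
Total weight = 16/315 + 17/140 + 43/315 = 389/1260
P(X=0 | obs) = 16/315 / 389/1260 = 64/389
P(X=1 | obs) = 17/140 / 389/1260 = 153/389
P(X=2 | obs) = 43/315 / 389/1260 = 172/389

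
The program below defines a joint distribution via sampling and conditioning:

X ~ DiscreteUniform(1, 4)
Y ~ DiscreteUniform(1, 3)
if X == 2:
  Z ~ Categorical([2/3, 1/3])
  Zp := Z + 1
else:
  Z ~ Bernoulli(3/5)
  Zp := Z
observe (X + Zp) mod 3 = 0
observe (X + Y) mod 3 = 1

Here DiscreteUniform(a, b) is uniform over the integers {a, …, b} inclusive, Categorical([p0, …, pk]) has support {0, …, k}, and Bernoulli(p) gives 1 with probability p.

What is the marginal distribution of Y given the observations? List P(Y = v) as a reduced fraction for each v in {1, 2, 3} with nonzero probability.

Enumerate traces; 2 have nonzero weight after conditioning:
  (X=2, Y=2, Z=0) weight 1/18
  (X=3, Y=1, Z=0) weight 1/30
Group by Y:
  weight(Y=1) = 1/30
  weight(Y=2) = 1/18
Total weight = 1/30 + 1/18 = 4/45
P(Y=1 | obs) = 1/30 / 4/45 = 3/8
P(Y=2 | obs) = 1/18 / 4/45 = 5/8

P(Y=1) = 3/8, P(Y=2) = 5/8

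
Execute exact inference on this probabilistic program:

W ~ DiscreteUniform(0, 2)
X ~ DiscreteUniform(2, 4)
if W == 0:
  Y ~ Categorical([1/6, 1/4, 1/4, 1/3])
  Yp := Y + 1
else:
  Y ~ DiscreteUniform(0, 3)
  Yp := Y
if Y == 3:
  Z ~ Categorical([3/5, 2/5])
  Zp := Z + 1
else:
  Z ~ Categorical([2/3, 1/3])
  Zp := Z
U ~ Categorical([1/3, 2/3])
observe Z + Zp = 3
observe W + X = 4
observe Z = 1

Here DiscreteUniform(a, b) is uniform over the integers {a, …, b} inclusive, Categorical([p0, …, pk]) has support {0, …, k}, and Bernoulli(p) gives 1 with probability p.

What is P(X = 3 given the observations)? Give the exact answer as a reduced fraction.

P(X = 3 | obs) = 3/10

Enumerate traces; 6 have nonzero weight after conditioning:
  (W=0, X=4, Y=3, Z=1, U=0) weight 2/405
  (W=0, X=4, Y=3, Z=1, U=1) weight 4/405
  (W=1, X=3, Y=3, Z=1, U=0) weight 1/270
  (W=1, X=3, Y=3, Z=1, U=1) weight 1/135
  (W=2, X=2, Y=3, Z=1, U=0) weight 1/270
  (W=2, X=2, Y=3, Z=1, U=1) weight 1/135
Group by X:
  weight(X=2) = 1/90
  weight(X=3) = 1/90
  weight(X=4) = 2/135
Total weight = 1/90 + 1/90 + 2/135 = 1/27
P(X=2 | obs) = 1/90 / 1/27 = 3/10
P(X=3 | obs) = 1/90 / 1/27 = 3/10
P(X=4 | obs) = 2/135 / 1/27 = 2/5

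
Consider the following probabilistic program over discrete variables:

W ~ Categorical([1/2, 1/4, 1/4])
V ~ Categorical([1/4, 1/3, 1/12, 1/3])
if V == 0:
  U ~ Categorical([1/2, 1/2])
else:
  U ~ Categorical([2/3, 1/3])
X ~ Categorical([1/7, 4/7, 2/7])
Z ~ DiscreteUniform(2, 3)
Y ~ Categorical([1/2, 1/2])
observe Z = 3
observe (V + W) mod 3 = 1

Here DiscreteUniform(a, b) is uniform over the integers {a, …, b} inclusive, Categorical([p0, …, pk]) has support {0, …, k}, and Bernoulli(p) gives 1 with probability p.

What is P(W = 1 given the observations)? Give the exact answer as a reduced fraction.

Enumerate traces; 48 have nonzero weight after conditioning:
  (W=0, V=1, U=0, X=0, Z=3, Y=0) weight 1/252
  (W=0, V=1, U=0, X=0, Z=3, Y=1) weight 1/252
  (W=0, V=1, U=0, X=1, Z=3, Y=0) weight 1/63
  (W=0, V=1, U=0, X=1, Z=3, Y=1) weight 1/63
  (W=0, V=1, U=0, X=2, Z=3, Y=0) weight 1/126
  (W=0, V=1, U=0, X=2, Z=3, Y=1) weight 1/126
  (W=0, V=1, U=1, X=0, Z=3, Y=0) weight 1/504
  (W=0, V=1, U=1, X=0, Z=3, Y=1) weight 1/504
  (W=1, V=0, U=0, X=0, Z=3, Y=0) weight 1/896
  (W=2, V=2, U=0, X=0, Z=3, Y=0) weight 1/2016
  … 38 more
Group by W:
  weight(W=0) = 1/12
  weight(W=1) = 7/96
  weight(W=2) = 1/96
Total weight = 1/12 + 7/96 + 1/96 = 1/6
P(W=0 | obs) = 1/12 / 1/6 = 1/2
P(W=1 | obs) = 7/96 / 1/6 = 7/16
P(W=2 | obs) = 1/96 / 1/6 = 1/16

P(W = 1 | obs) = 7/16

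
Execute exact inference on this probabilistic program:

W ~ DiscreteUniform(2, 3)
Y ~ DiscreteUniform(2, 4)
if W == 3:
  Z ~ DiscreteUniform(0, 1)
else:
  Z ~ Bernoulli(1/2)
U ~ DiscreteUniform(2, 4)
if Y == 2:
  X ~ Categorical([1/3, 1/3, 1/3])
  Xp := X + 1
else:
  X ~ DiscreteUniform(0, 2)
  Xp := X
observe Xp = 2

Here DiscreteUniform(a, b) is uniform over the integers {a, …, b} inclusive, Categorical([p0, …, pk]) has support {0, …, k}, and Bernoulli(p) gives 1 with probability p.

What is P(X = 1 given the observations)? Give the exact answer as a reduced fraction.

P(X = 1 | obs) = 1/3

Enumerate traces; 36 have nonzero weight after conditioning:
  (W=2, Y=2, Z=0, U=2, X=1) weight 1/108
  (W=2, Y=2, Z=0, U=3, X=1) weight 1/108
  (W=2, Y=2, Z=0, U=4, X=1) weight 1/108
  (W=2, Y=2, Z=1, U=2, X=1) weight 1/108
  (W=2, Y=2, Z=1, U=3, X=1) weight 1/108
  (W=2, Y=2, Z=1, U=4, X=1) weight 1/108
  (W=2, Y=3, Z=0, U=2, X=2) weight 1/108
  (W=2, Y=3, Z=0, U=3, X=2) weight 1/108
  … 28 more
Group by X:
  weight(X=1) = 1/9
  weight(X=2) = 2/9
Total weight = 1/9 + 2/9 = 1/3
P(X=1 | obs) = 1/9 / 1/3 = 1/3
P(X=2 | obs) = 2/9 / 1/3 = 2/3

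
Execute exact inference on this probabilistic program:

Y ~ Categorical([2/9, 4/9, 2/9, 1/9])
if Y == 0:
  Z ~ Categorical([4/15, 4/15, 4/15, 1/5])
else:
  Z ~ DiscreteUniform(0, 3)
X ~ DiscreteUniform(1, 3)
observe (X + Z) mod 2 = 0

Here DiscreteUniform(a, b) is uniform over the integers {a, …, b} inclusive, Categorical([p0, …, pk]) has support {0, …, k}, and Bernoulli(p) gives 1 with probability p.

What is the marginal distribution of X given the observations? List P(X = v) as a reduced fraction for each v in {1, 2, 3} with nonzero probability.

Enumerate traces; 24 have nonzero weight after conditioning:
  (Y=0, Z=0, X=2) weight 8/405
  (Y=0, Z=1, X=1) weight 8/405
  (Y=0, Z=1, X=3) weight 8/405
  (Y=0, Z=2, X=2) weight 8/405
  (Y=0, Z=3, X=1) weight 2/135
  (Y=0, Z=3, X=3) weight 2/135
  (Y=1, Z=0, X=2) weight 1/27
  (Y=1, Z=1, X=1) weight 1/27
  … 16 more
Group by X:
  weight(X=1) = 133/810
  weight(X=2) = 137/810
  weight(X=3) = 133/810
Total weight = 133/810 + 137/810 + 133/810 = 403/810
P(X=1 | obs) = 133/810 / 403/810 = 133/403
P(X=2 | obs) = 137/810 / 403/810 = 137/403
P(X=3 | obs) = 133/810 / 403/810 = 133/403

P(X=1) = 133/403, P(X=2) = 137/403, P(X=3) = 133/403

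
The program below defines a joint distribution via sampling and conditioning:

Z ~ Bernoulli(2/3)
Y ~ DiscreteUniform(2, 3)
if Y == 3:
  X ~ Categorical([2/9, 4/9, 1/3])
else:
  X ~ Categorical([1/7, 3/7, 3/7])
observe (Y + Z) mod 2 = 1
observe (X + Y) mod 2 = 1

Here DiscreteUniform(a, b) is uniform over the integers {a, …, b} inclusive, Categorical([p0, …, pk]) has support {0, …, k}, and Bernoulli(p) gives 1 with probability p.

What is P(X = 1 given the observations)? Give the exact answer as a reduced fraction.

P(X = 1 | obs) = 54/89

Enumerate traces; 3 have nonzero weight after conditioning:
  (Z=0, Y=3, X=0) weight 1/27
  (Z=0, Y=3, X=2) weight 1/18
  (Z=1, Y=2, X=1) weight 1/7
Group by X:
  weight(X=0) = 1/27
  weight(X=1) = 1/7
  weight(X=2) = 1/18
Total weight = 1/27 + 1/7 + 1/18 = 89/378
P(X=0 | obs) = 1/27 / 89/378 = 14/89
P(X=1 | obs) = 1/7 / 89/378 = 54/89
P(X=2 | obs) = 1/18 / 89/378 = 21/89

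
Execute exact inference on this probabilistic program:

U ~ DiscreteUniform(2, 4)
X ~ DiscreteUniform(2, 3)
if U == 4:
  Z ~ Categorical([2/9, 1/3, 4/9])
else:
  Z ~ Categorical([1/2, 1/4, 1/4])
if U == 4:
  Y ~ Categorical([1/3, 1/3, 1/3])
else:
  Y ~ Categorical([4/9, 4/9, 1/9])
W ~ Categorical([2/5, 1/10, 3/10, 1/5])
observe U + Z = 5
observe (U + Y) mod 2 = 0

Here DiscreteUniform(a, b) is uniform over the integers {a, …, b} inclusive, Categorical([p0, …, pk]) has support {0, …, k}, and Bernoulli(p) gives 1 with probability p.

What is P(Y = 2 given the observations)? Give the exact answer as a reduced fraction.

Enumerate traces; 24 have nonzero weight after conditioning:
  (U=3, X=2, Z=2, Y=1, W=0) weight 1/135
  (U=3, X=2, Z=2, Y=1, W=1) weight 1/540
  (U=3, X=2, Z=2, Y=1, W=2) weight 1/180
  (U=3, X=2, Z=2, Y=1, W=3) weight 1/270
  (U=3, X=3, Z=2, Y=1, W=0) weight 1/135
  (U=3, X=3, Z=2, Y=1, W=1) weight 1/540
  (U=3, X=3, Z=2, Y=1, W=2) weight 1/180
  (U=3, X=3, Z=2, Y=1, W=3) weight 1/270
  (U=4, X=2, Z=1, Y=0, W=0) weight 1/135
  (U=4, X=2, Z=1, Y=2, W=0) weight 1/135
  … 14 more
Group by Y:
  weight(Y=0) = 1/27
  weight(Y=1) = 1/27
  weight(Y=2) = 1/27
Total weight = 1/27 + 1/27 + 1/27 = 1/9
P(Y=0 | obs) = 1/27 / 1/9 = 1/3
P(Y=1 | obs) = 1/27 / 1/9 = 1/3
P(Y=2 | obs) = 1/27 / 1/9 = 1/3

P(Y = 2 | obs) = 1/3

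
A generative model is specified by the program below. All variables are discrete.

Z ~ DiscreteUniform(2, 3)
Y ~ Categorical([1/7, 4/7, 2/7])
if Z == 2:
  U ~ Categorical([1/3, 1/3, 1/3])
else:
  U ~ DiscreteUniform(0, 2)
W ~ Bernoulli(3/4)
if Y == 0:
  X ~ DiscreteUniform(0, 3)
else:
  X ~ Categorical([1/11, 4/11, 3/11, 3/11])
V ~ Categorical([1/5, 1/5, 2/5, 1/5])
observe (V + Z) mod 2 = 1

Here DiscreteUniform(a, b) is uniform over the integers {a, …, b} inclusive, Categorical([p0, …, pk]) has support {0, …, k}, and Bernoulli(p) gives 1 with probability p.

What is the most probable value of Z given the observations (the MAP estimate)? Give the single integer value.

argmax_v P(Z = v | obs) = 3

Enumerate traces; 288 have nonzero weight after conditioning:
  (Z=2, Y=0, U=0, W=0, X=0, V=1) weight 1/3360
  (Z=2, Y=0, U=0, W=0, X=0, V=3) weight 1/3360
  (Z=2, Y=0, U=0, W=0, X=1, V=1) weight 1/3360
  (Z=2, Y=0, U=0, W=0, X=1, V=3) weight 1/3360
  (Z=2, Y=0, U=0, W=0, X=2, V=1) weight 1/3360
  (Z=2, Y=0, U=0, W=0, X=2, V=3) weight 1/3360
  (Z=2, Y=0, U=0, W=0, X=3, V=1) weight 1/3360
  (Z=2, Y=0, U=0, W=0, X=3, V=3) weight 1/3360
  (Z=3, Y=0, U=0, W=0, X=0, V=0) weight 1/3360
  … 279 more
Group by Z:
  weight(Z=2) = 1/5
  weight(Z=3) = 3/10
Total weight = 1/5 + 3/10 = 1/2
P(Z=2 | obs) = 1/5 / 1/2 = 2/5
P(Z=3 | obs) = 3/10 / 1/2 = 3/5
argmax = 3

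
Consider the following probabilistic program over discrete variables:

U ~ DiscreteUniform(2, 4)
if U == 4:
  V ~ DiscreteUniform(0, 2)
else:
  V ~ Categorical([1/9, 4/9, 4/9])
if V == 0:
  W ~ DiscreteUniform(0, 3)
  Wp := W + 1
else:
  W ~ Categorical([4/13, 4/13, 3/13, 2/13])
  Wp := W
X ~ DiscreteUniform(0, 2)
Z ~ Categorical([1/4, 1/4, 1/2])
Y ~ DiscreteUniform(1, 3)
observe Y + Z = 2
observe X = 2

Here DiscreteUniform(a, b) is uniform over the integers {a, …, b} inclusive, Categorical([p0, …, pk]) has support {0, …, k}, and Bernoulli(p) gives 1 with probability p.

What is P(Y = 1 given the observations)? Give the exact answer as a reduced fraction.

P(Y = 1 | obs) = 1/2

Enumerate traces; 72 have nonzero weight after conditioning:
  (U=2, V=0, W=0, X=2, Z=0, Y=2) weight 1/3888
  (U=2, V=0, W=0, X=2, Z=1, Y=1) weight 1/3888
  (U=2, V=0, W=1, X=2, Z=0, Y=2) weight 1/3888
  (U=2, V=0, W=1, X=2, Z=1, Y=1) weight 1/3888
  (U=2, V=0, W=2, X=2, Z=0, Y=2) weight 1/3888
  (U=2, V=0, W=2, X=2, Z=1, Y=1) weight 1/3888
  (U=2, V=0, W=3, X=2, Z=0, Y=2) weight 1/3888
  (U=2, V=0, W=3, X=2, Z=1, Y=1) weight 1/3888
  … 64 more
Group by Y:
  weight(Y=1) = 1/36
  weight(Y=2) = 1/36
Total weight = 1/36 + 1/36 = 1/18
P(Y=1 | obs) = 1/36 / 1/18 = 1/2
P(Y=2 | obs) = 1/36 / 1/18 = 1/2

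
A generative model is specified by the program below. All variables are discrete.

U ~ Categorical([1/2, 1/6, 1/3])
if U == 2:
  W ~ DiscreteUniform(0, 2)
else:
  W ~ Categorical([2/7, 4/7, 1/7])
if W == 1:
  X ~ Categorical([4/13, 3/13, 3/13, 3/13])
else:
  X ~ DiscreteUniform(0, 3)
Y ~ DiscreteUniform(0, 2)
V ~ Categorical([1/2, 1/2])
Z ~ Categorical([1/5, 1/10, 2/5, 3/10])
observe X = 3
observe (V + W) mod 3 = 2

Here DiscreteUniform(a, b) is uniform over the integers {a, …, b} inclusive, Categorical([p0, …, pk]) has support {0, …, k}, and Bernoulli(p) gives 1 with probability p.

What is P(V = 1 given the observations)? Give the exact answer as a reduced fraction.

Enumerate traces; 72 have nonzero weight after conditioning:
  (U=0, W=1, X=3, Y=0, V=1, Z=0) weight 1/455
  (U=0, W=1, X=3, Y=0, V=1, Z=1) weight 1/910
  (U=0, W=1, X=3, Y=0, V=1, Z=2) weight 2/455
  (U=0, W=1, X=3, Y=0, V=1, Z=3) weight 3/910
  (U=0, W=1, X=3, Y=1, V=1, Z=0) weight 1/455
  (U=0, W=1, X=3, Y=1, V=1, Z=1) weight 1/910
  (U=0, W=1, X=3, Y=1, V=1, Z=2) weight 2/455
  (U=0, W=1, X=3, Y=1, V=1, Z=3) weight 3/910
  (U=0, W=2, X=3, Y=0, V=0, Z=0) weight 1/1680
  … 63 more
Group by V:
  weight(V=0) = 13/504
  weight(V=1) = 31/546
Total weight = 13/504 + 31/546 = 541/6552
P(V=0 | obs) = 13/504 / 541/6552 = 169/541
P(V=1 | obs) = 31/546 / 541/6552 = 372/541

P(V = 1 | obs) = 372/541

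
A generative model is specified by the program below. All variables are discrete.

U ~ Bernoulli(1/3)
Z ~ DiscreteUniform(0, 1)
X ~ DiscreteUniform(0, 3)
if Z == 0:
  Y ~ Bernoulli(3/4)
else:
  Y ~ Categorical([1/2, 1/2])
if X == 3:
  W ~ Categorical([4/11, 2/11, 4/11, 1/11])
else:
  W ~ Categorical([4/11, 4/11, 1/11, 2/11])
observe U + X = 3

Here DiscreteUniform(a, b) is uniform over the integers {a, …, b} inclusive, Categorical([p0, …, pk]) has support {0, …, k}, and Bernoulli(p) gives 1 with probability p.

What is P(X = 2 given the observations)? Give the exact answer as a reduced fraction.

P(X = 2 | obs) = 1/3

Enumerate traces; 32 have nonzero weight after conditioning:
  (U=0, Z=0, X=3, Y=0, W=0) weight 1/132
  (U=0, Z=0, X=3, Y=0, W=1) weight 1/264
  (U=0, Z=0, X=3, Y=0, W=2) weight 1/132
  (U=0, Z=0, X=3, Y=0, W=3) weight 1/528
  (U=0, Z=0, X=3, Y=1, W=0) weight 1/44
  (U=0, Z=0, X=3, Y=1, W=1) weight 1/88
  (U=0, Z=0, X=3, Y=1, W=2) weight 1/44
  (U=0, Z=0, X=3, Y=1, W=3) weight 1/176
  (U=1, Z=0, X=2, Y=0, W=0) weight 1/264
  … 23 more
Group by X:
  weight(X=2) = 1/12
  weight(X=3) = 1/6
Total weight = 1/12 + 1/6 = 1/4
P(X=2 | obs) = 1/12 / 1/4 = 1/3
P(X=3 | obs) = 1/6 / 1/4 = 2/3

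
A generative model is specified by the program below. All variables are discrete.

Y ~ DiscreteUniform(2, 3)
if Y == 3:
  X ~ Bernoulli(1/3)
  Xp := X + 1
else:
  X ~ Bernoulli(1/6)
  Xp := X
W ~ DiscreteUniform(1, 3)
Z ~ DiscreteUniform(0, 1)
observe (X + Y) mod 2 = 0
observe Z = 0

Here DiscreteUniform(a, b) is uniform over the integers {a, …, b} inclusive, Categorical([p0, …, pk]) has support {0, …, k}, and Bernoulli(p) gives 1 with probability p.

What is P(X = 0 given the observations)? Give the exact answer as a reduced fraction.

Enumerate traces; 6 have nonzero weight after conditioning:
  (Y=2, X=0, W=1, Z=0) weight 5/72
  (Y=2, X=0, W=2, Z=0) weight 5/72
  (Y=2, X=0, W=3, Z=0) weight 5/72
  (Y=3, X=1, W=1, Z=0) weight 1/36
  (Y=3, X=1, W=2, Z=0) weight 1/36
  (Y=3, X=1, W=3, Z=0) weight 1/36
Group by X:
  weight(X=0) = 5/24
  weight(X=1) = 1/12
Total weight = 5/24 + 1/12 = 7/24
P(X=0 | obs) = 5/24 / 7/24 = 5/7
P(X=1 | obs) = 1/12 / 7/24 = 2/7

P(X = 0 | obs) = 5/7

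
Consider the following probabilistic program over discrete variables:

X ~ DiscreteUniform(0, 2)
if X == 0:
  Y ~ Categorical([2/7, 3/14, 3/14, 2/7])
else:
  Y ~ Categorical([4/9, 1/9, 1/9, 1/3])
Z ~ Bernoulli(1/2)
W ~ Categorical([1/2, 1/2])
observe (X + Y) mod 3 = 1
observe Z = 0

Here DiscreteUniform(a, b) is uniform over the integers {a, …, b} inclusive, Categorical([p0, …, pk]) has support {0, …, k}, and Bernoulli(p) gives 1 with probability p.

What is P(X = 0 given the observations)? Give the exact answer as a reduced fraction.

Enumerate traces; 8 have nonzero weight after conditioning:
  (X=0, Y=1, Z=0, W=0) weight 1/56
  (X=0, Y=1, Z=0, W=1) weight 1/56
  (X=1, Y=0, Z=0, W=0) weight 1/27
  (X=1, Y=0, Z=0, W=1) weight 1/27
  (X=1, Y=3, Z=0, W=0) weight 1/36
  (X=1, Y=3, Z=0, W=1) weight 1/36
  (X=2, Y=2, Z=0, W=0) weight 1/108
  (X=2, Y=2, Z=0, W=1) weight 1/108
Group by X:
  weight(X=0) = 1/28
  weight(X=1) = 7/54
  weight(X=2) = 1/54
Total weight = 1/28 + 7/54 + 1/54 = 139/756
P(X=0 | obs) = 1/28 / 139/756 = 27/139
P(X=1 | obs) = 7/54 / 139/756 = 98/139
P(X=2 | obs) = 1/54 / 139/756 = 14/139

P(X = 0 | obs) = 27/139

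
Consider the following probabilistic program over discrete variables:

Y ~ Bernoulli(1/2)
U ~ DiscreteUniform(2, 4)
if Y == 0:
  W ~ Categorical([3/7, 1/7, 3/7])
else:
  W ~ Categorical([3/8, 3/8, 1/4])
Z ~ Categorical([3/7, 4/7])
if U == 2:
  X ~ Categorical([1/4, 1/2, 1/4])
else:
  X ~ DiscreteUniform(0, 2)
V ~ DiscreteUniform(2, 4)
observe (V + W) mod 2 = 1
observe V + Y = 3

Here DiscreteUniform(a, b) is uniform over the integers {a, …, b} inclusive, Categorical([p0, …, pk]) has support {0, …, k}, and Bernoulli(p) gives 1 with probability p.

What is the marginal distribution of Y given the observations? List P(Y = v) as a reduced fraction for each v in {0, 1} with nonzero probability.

Enumerate traces; 54 have nonzero weight after conditioning:
  (Y=0, U=2, W=0, Z=0, X=0, V=3) weight 1/392
  (Y=0, U=2, W=0, Z=0, X=1, V=3) weight 1/196
  (Y=0, U=2, W=0, Z=0, X=2, V=3) weight 1/392
  (Y=0, U=2, W=0, Z=1, X=0, V=3) weight 1/294
  (Y=0, U=2, W=0, Z=1, X=1, V=3) weight 1/147
  (Y=0, U=2, W=0, Z=1, X=2, V=3) weight 1/294
  (Y=0, U=2, W=2, Z=0, X=0, V=3) weight 1/392
  (Y=0, U=2, W=2, Z=0, X=1, V=3) weight 1/196
  (Y=1, U=2, W=1, Z=0, X=0, V=2) weight 1/448
  … 45 more
Group by Y:
  weight(Y=0) = 1/7
  weight(Y=1) = 1/16
Total weight = 1/7 + 1/16 = 23/112
P(Y=0 | obs) = 1/7 / 23/112 = 16/23
P(Y=1 | obs) = 1/16 / 23/112 = 7/23

P(Y=0) = 16/23, P(Y=1) = 7/23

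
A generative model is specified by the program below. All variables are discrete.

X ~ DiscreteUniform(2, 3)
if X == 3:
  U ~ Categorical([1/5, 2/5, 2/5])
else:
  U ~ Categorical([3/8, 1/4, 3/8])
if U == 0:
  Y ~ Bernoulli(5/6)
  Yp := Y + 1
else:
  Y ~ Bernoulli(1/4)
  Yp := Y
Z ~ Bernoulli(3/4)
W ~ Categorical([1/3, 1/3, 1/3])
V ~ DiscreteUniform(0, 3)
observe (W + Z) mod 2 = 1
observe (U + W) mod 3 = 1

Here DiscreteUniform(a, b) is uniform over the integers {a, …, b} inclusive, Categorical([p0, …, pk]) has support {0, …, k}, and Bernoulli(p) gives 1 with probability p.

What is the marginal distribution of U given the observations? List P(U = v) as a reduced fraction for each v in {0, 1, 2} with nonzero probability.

Enumerate traces; 48 have nonzero weight after conditioning:
  (X=2, U=0, Y=0, Z=0, W=1, V=0) weight 1/1536
  (X=2, U=0, Y=0, Z=0, W=1, V=1) weight 1/1536
  (X=2, U=0, Y=0, Z=0, W=1, V=2) weight 1/1536
  (X=2, U=0, Y=0, Z=0, W=1, V=3) weight 1/1536
  (X=2, U=0, Y=1, Z=0, W=1, V=0) weight 5/1536
  (X=2, U=0, Y=1, Z=0, W=1, V=1) weight 5/1536
  (X=2, U=0, Y=1, Z=0, W=1, V=2) weight 5/1536
  (X=2, U=0, Y=1, Z=0, W=1, V=3) weight 5/1536
  (X=2, U=1, Y=0, Z=1, W=0, V=0) weight 3/512
  (X=2, U=2, Y=0, Z=1, W=2, V=0) weight 9/1024
  … 38 more
Group by U:
  weight(U=0) = 23/960
  weight(U=1) = 13/160
  weight(U=2) = 31/320
Total weight = 23/960 + 13/160 + 31/320 = 97/480
P(U=0 | obs) = 23/960 / 97/480 = 23/194
P(U=1 | obs) = 13/160 / 97/480 = 39/97
P(U=2 | obs) = 31/320 / 97/480 = 93/194

P(U=0) = 23/194, P(U=1) = 39/97, P(U=2) = 93/194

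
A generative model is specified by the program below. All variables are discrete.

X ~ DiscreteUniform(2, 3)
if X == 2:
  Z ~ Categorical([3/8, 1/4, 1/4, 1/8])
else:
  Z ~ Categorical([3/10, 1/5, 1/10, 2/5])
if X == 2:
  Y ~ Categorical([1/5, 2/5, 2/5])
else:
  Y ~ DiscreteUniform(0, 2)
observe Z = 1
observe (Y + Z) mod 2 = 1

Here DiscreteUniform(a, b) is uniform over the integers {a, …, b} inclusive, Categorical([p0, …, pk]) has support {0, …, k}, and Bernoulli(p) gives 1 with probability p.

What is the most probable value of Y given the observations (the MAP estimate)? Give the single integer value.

argmax_v P(Y = v | obs) = 2

Enumerate traces; 4 have nonzero weight after conditioning:
  (X=2, Z=1, Y=0) weight 1/40
  (X=2, Z=1, Y=2) weight 1/20
  (X=3, Z=1, Y=0) weight 1/30
  (X=3, Z=1, Y=2) weight 1/30
Group by Y:
  weight(Y=0) = 7/120
  weight(Y=2) = 1/12
Total weight = 7/120 + 1/12 = 17/120
P(Y=0 | obs) = 7/120 / 17/120 = 7/17
P(Y=2 | obs) = 1/12 / 17/120 = 10/17
argmax = 2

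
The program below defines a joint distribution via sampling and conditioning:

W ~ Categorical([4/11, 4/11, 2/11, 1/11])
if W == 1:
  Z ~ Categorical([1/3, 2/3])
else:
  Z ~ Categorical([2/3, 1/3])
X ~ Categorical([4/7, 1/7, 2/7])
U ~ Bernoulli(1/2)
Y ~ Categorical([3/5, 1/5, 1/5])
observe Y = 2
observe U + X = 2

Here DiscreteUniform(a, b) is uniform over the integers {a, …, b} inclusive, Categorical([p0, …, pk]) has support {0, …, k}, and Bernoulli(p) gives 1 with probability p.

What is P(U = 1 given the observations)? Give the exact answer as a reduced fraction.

Enumerate traces; 16 have nonzero weight after conditioning:
  (W=0, Z=0, X=1, U=1, Y=2) weight 4/1155
  (W=0, Z=0, X=2, U=0, Y=2) weight 8/1155
  (W=0, Z=1, X=1, U=1, Y=2) weight 2/1155
  (W=0, Z=1, X=2, U=0, Y=2) weight 4/1155
  (W=1, Z=0, X=1, U=1, Y=2) weight 2/1155
  (W=1, Z=0, X=2, U=0, Y=2) weight 4/1155
  (W=1, Z=1, X=1, U=1, Y=2) weight 4/1155
  (W=1, Z=1, X=2, U=0, Y=2) weight 8/1155
  … 8 more
Group by U:
  weight(U=0) = 1/35
  weight(U=1) = 1/70
Total weight = 1/35 + 1/70 = 3/70
P(U=0 | obs) = 1/35 / 3/70 = 2/3
P(U=1 | obs) = 1/70 / 3/70 = 1/3

P(U = 1 | obs) = 1/3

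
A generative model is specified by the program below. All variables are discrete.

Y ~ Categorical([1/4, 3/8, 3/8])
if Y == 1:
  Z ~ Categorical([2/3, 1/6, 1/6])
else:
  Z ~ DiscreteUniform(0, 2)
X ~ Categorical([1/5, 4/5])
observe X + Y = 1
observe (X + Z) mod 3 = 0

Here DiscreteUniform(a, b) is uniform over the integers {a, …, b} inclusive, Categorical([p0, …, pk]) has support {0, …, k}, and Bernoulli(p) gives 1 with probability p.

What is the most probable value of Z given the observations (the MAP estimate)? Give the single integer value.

Enumerate traces; 2 have nonzero weight after conditioning:
  (Y=0, Z=2, X=1) weight 1/15
  (Y=1, Z=0, X=0) weight 1/20
Group by Z:
  weight(Z=0) = 1/20
  weight(Z=2) = 1/15
Total weight = 1/20 + 1/15 = 7/60
P(Z=0 | obs) = 1/20 / 7/60 = 3/7
P(Z=2 | obs) = 1/15 / 7/60 = 4/7
argmax = 2

argmax_v P(Z = v | obs) = 2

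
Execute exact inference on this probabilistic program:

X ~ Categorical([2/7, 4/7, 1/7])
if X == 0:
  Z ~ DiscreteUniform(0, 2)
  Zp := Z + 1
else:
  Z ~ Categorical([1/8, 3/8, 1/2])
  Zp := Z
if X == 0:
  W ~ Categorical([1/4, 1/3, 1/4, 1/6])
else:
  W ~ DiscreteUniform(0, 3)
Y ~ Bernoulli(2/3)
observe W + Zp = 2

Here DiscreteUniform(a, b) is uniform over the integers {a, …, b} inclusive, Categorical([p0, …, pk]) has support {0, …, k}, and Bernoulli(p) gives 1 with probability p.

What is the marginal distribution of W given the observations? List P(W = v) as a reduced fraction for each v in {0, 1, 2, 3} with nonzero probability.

Enumerate traces; 16 have nonzero weight after conditioning:
  (X=0, Z=0, W=1, Y=0) weight 2/189
  (X=0, Z=0, W=1, Y=1) weight 4/189
  (X=0, Z=1, W=0, Y=0) weight 1/126
  (X=0, Z=1, W=0, Y=1) weight 1/63
  (X=1, Z=0, W=2, Y=0) weight 1/168
  (X=1, Z=0, W=2, Y=1) weight 1/84
  (X=1, Z=1, W=1, Y=0) weight 1/56
  (X=1, Z=1, W=1, Y=1) weight 1/28
  … 8 more
Group by W:
  weight(W=0) = 19/168
  weight(W=1) = 199/2016
  weight(W=2) = 5/224
Total weight = 19/168 + 199/2016 + 5/224 = 59/252
P(W=0 | obs) = 19/168 / 59/252 = 57/118
P(W=1 | obs) = 199/2016 / 59/252 = 199/472
P(W=2 | obs) = 5/224 / 59/252 = 45/472

P(W=0) = 57/118, P(W=1) = 199/472, P(W=2) = 45/472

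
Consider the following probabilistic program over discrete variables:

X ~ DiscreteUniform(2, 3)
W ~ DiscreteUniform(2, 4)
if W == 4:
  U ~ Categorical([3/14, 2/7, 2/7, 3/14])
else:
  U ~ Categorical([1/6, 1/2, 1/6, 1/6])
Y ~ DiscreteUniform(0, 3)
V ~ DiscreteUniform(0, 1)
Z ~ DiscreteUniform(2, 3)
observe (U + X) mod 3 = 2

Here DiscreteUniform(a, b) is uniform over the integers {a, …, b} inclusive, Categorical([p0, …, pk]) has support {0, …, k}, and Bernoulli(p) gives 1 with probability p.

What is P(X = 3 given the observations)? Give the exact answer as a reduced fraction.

Enumerate traces; 144 have nonzero weight after conditioning:
  (X=2, W=2, U=0, Y=0, V=0, Z=2) weight 1/576
  (X=2, W=2, U=0, Y=0, V=0, Z=3) weight 1/576
  (X=2, W=2, U=0, Y=0, V=1, Z=2) weight 1/576
  (X=2, W=2, U=0, Y=0, V=1, Z=3) weight 1/576
  (X=2, W=2, U=0, Y=1, V=0, Z=2) weight 1/576
  (X=2, W=2, U=0, Y=1, V=0, Z=3) weight 1/576
  (X=2, W=2, U=0, Y=1, V=1, Z=2) weight 1/576
  (X=2, W=2, U=0, Y=1, V=1, Z=3) weight 1/576
  (X=3, W=2, U=2, Y=0, V=0, Z=2) weight 1/576
  … 135 more
Group by X:
  weight(X=2) = 23/126
  weight(X=3) = 13/126
Total weight = 23/126 + 13/126 = 2/7
P(X=2 | obs) = 23/126 / 2/7 = 23/36
P(X=3 | obs) = 13/126 / 2/7 = 13/36

P(X = 3 | obs) = 13/36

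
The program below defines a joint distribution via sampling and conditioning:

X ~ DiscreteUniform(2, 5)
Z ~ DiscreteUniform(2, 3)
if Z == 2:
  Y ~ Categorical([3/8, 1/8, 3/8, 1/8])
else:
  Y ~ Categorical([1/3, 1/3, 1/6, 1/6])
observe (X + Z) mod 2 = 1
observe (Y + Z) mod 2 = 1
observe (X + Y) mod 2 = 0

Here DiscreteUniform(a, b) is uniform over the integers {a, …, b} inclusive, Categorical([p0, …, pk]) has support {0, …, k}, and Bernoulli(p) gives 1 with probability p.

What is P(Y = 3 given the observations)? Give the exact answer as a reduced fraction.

P(Y = 3 | obs) = 1/6

Enumerate traces; 8 have nonzero weight after conditioning:
  (X=2, Z=3, Y=0) weight 1/24
  (X=2, Z=3, Y=2) weight 1/48
  (X=3, Z=2, Y=1) weight 1/64
  (X=3, Z=2, Y=3) weight 1/64
  (X=4, Z=3, Y=0) weight 1/24
  (X=4, Z=3, Y=2) weight 1/48
  (X=5, Z=2, Y=1) weight 1/64
  (X=5, Z=2, Y=3) weight 1/64
Group by Y:
  weight(Y=0) = 1/12
  weight(Y=1) = 1/32
  weight(Y=2) = 1/24
  weight(Y=3) = 1/32
Total weight = 1/12 + 1/32 + 1/24 + 1/32 = 3/16
P(Y=0 | obs) = 1/12 / 3/16 = 4/9
P(Y=1 | obs) = 1/32 / 3/16 = 1/6
P(Y=2 | obs) = 1/24 / 3/16 = 2/9
P(Y=3 | obs) = 1/32 / 3/16 = 1/6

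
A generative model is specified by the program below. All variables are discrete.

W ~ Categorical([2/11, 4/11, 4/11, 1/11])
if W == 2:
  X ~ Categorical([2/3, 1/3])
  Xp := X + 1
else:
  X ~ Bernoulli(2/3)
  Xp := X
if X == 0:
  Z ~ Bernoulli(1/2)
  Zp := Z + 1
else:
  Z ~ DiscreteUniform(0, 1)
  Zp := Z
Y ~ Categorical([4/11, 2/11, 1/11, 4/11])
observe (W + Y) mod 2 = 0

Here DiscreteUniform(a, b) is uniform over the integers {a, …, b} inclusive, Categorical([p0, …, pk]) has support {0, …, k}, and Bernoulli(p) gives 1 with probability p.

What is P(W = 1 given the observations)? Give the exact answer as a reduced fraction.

Enumerate traces; 32 have nonzero weight after conditioning:
  (W=0, X=0, Z=0, Y=0) weight 4/363
  (W=0, X=0, Z=0, Y=2) weight 1/363
  (W=0, X=0, Z=1, Y=0) weight 4/363
  (W=0, X=0, Z=1, Y=2) weight 1/363
  (W=0, X=1, Z=0, Y=0) weight 8/363
  (W=0, X=1, Z=0, Y=2) weight 2/363
  (W=0, X=1, Z=1, Y=0) weight 8/363
  (W=0, X=1, Z=1, Y=2) weight 2/363
  (W=1, X=0, Z=0, Y=1) weight 4/363
  (W=2, X=0, Z=0, Y=0) weight 16/363
  … 22 more
Group by W:
  weight(W=0) = 10/121
  weight(W=1) = 24/121
  weight(W=2) = 20/121
  weight(W=3) = 6/121
Total weight = 10/121 + 24/121 + 20/121 + 6/121 = 60/121
P(W=0 | obs) = 10/121 / 60/121 = 1/6
P(W=1 | obs) = 24/121 / 60/121 = 2/5
P(W=2 | obs) = 20/121 / 60/121 = 1/3
P(W=3 | obs) = 6/121 / 60/121 = 1/10

P(W = 1 | obs) = 2/5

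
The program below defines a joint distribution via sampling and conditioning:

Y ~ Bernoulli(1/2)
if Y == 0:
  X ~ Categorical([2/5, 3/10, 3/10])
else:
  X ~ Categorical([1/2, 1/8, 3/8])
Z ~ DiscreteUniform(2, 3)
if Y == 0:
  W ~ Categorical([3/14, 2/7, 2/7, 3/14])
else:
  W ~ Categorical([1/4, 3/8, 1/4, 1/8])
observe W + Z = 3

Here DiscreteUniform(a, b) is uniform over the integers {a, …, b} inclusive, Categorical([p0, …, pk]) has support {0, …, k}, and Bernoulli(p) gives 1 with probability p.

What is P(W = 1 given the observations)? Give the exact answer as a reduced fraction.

P(W = 1 | obs) = 37/63

Enumerate traces; 12 have nonzero weight after conditioning:
  (Y=0, X=0, Z=2, W=1) weight 1/35
  (Y=0, X=0, Z=3, W=0) weight 3/140
  (Y=0, X=1, Z=2, W=1) weight 3/140
  (Y=0, X=1, Z=3, W=0) weight 9/560
  (Y=0, X=2, Z=2, W=1) weight 3/140
  (Y=0, X=2, Z=3, W=0) weight 9/560
  (Y=1, X=0, Z=2, W=1) weight 3/64
  (Y=1, X=0, Z=3, W=0) weight 1/32
  … 4 more
Group by W:
  weight(W=0) = 13/112
  weight(W=1) = 37/224
Total weight = 13/112 + 37/224 = 9/32
P(W=0 | obs) = 13/112 / 9/32 = 26/63
P(W=1 | obs) = 37/224 / 9/32 = 37/63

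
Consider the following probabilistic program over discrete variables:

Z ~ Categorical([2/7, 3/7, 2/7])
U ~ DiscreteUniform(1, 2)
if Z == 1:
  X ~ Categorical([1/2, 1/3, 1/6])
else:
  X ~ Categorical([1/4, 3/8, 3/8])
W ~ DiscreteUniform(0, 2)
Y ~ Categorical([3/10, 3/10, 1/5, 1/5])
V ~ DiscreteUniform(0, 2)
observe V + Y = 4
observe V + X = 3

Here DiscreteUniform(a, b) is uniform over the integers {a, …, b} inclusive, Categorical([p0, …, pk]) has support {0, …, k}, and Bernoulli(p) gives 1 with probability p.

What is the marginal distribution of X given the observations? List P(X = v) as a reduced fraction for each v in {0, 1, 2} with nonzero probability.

P(X=1) = 5/9, P(X=2) = 4/9

Enumerate traces; 36 have nonzero weight after conditioning:
  (Z=0, U=1, X=1, W=0, Y=2, V=2) weight 1/840
  (Z=0, U=1, X=1, W=1, Y=2, V=2) weight 1/840
  (Z=0, U=1, X=1, W=2, Y=2, V=2) weight 1/840
  (Z=0, U=1, X=2, W=0, Y=3, V=1) weight 1/840
  (Z=0, U=1, X=2, W=1, Y=3, V=1) weight 1/840
  (Z=0, U=1, X=2, W=2, Y=3, V=1) weight 1/840
  (Z=0, U=2, X=1, W=0, Y=2, V=2) weight 1/840
  (Z=0, U=2, X=1, W=1, Y=2, V=2) weight 1/840
  … 28 more
Group by X:
  weight(X=1) = 1/42
  weight(X=2) = 2/105
Total weight = 1/42 + 2/105 = 3/70
P(X=1 | obs) = 1/42 / 3/70 = 5/9
P(X=2 | obs) = 2/105 / 3/70 = 4/9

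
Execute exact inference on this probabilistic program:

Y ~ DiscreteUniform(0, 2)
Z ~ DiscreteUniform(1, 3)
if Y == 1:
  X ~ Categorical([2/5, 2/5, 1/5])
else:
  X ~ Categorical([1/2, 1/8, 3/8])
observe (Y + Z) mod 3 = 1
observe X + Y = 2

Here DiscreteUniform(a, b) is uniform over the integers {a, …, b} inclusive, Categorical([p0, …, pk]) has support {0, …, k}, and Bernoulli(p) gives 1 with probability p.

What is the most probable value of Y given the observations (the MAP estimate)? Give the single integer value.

Enumerate traces; 3 have nonzero weight after conditioning:
  (Y=0, Z=1, X=2) weight 1/24
  (Y=1, Z=3, X=1) weight 2/45
  (Y=2, Z=2, X=0) weight 1/18
Group by Y:
  weight(Y=0) = 1/24
  weight(Y=1) = 2/45
  weight(Y=2) = 1/18
Total weight = 1/24 + 2/45 + 1/18 = 17/120
P(Y=0 | obs) = 1/24 / 17/120 = 5/17
P(Y=1 | obs) = 2/45 / 17/120 = 16/51
P(Y=2 | obs) = 1/18 / 17/120 = 20/51
argmax = 2

argmax_v P(Y = v | obs) = 2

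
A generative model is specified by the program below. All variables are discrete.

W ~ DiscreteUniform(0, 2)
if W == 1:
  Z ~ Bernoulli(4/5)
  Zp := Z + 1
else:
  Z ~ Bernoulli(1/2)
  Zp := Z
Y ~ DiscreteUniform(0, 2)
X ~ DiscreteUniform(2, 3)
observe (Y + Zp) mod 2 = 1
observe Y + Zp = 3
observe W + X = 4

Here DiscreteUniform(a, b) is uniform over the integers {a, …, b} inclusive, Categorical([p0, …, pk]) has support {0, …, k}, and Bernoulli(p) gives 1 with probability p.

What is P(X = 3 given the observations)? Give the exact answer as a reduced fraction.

P(X = 3 | obs) = 2/3

Enumerate traces; 3 have nonzero weight after conditioning:
  (W=1, Z=0, Y=2, X=3) weight 1/90
  (W=1, Z=1, Y=1, X=3) weight 2/45
  (W=2, Z=1, Y=2, X=2) weight 1/36
Group by X:
  weight(X=2) = 1/36
  weight(X=3) = 1/18
Total weight = 1/36 + 1/18 = 1/12
P(X=2 | obs) = 1/36 / 1/12 = 1/3
P(X=3 | obs) = 1/18 / 1/12 = 2/3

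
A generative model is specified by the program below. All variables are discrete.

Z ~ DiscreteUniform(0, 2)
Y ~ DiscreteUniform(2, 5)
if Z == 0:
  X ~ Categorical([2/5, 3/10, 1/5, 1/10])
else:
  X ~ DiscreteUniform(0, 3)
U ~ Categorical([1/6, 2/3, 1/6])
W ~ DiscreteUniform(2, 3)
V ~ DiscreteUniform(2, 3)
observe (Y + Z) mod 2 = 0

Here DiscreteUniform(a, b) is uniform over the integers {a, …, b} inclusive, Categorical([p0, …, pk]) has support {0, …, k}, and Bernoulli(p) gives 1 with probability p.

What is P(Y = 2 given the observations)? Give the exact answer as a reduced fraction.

Enumerate traces; 288 have nonzero weight after conditioning:
  (Z=0, Y=2, X=0, U=0, W=2, V=2) weight 1/720
  (Z=0, Y=2, X=0, U=0, W=2, V=3) weight 1/720
  (Z=0, Y=2, X=0, U=0, W=3, V=2) weight 1/720
  (Z=0, Y=2, X=0, U=0, W=3, V=3) weight 1/720
  (Z=0, Y=2, X=0, U=1, W=2, V=2) weight 1/180
  (Z=0, Y=2, X=0, U=1, W=2, V=3) weight 1/180
  (Z=0, Y=2, X=0, U=1, W=3, V=2) weight 1/180
  (Z=0, Y=2, X=0, U=1, W=3, V=3) weight 1/180
  (Z=0, Y=4, X=0, U=0, W=2, V=2) weight 1/720
  (Z=1, Y=3, X=0, U=0, W=2, V=2) weight 1/1152
  … 278 more
Group by Y:
  weight(Y=2) = 1/6
  weight(Y=3) = 1/12
  weight(Y=4) = 1/6
  weight(Y=5) = 1/12
Total weight = 1/6 + 1/12 + 1/6 + 1/12 = 1/2
P(Y=2 | obs) = 1/6 / 1/2 = 1/3
P(Y=3 | obs) = 1/12 / 1/2 = 1/6
P(Y=4 | obs) = 1/6 / 1/2 = 1/3
P(Y=5 | obs) = 1/12 / 1/2 = 1/6

P(Y = 2 | obs) = 1/3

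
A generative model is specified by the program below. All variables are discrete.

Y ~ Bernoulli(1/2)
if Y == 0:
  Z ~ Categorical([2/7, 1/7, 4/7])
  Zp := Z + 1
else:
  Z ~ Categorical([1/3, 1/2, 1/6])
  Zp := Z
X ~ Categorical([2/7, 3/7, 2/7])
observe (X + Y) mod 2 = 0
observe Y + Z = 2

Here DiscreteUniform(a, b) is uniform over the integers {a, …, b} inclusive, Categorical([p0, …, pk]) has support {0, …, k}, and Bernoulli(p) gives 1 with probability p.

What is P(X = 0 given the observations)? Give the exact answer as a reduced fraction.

Enumerate traces; 3 have nonzero weight after conditioning:
  (Y=0, Z=2, X=0) weight 4/49
  (Y=0, Z=2, X=2) weight 4/49
  (Y=1, Z=1, X=1) weight 3/28
Group by X:
  weight(X=0) = 4/49
  weight(X=1) = 3/28
  weight(X=2) = 4/49
Total weight = 4/49 + 3/28 + 4/49 = 53/196
P(X=0 | obs) = 4/49 / 53/196 = 16/53
P(X=1 | obs) = 3/28 / 53/196 = 21/53
P(X=2 | obs) = 4/49 / 53/196 = 16/53

P(X = 0 | obs) = 16/53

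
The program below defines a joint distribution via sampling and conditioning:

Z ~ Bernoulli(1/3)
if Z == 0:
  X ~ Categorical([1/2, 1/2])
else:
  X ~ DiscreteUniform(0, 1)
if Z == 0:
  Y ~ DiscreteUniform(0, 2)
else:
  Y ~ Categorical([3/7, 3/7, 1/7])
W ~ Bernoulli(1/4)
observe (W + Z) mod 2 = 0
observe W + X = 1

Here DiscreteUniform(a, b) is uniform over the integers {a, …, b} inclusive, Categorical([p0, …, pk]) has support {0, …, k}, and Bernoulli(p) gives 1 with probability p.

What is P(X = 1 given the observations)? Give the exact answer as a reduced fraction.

P(X = 1 | obs) = 6/7

Enumerate traces; 6 have nonzero weight after conditioning:
  (Z=0, X=1, Y=0, W=0) weight 1/12
  (Z=0, X=1, Y=1, W=0) weight 1/12
  (Z=0, X=1, Y=2, W=0) weight 1/12
  (Z=1, X=0, Y=0, W=1) weight 1/56
  (Z=1, X=0, Y=1, W=1) weight 1/56
  (Z=1, X=0, Y=2, W=1) weight 1/168
Group by X:
  weight(X=0) = 1/24
  weight(X=1) = 1/4
Total weight = 1/24 + 1/4 = 7/24
P(X=0 | obs) = 1/24 / 7/24 = 1/7
P(X=1 | obs) = 1/4 / 7/24 = 6/7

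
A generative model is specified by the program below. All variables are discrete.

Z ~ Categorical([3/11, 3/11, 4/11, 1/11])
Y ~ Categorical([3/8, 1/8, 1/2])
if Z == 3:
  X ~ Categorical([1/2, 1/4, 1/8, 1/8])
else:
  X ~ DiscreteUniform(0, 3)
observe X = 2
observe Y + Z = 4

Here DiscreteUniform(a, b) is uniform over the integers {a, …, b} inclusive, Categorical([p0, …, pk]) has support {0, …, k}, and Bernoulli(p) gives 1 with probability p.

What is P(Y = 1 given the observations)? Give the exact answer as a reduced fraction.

Enumerate traces; 2 have nonzero weight after conditioning:
  (Z=2, Y=2, X=2) weight 1/22
  (Z=3, Y=1, X=2) weight 1/704
Group by Y:
  weight(Y=1) = 1/704
  weight(Y=2) = 1/22
Total weight = 1/704 + 1/22 = 3/64
P(Y=1 | obs) = 1/704 / 3/64 = 1/33
P(Y=2 | obs) = 1/22 / 3/64 = 32/33

P(Y = 1 | obs) = 1/33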